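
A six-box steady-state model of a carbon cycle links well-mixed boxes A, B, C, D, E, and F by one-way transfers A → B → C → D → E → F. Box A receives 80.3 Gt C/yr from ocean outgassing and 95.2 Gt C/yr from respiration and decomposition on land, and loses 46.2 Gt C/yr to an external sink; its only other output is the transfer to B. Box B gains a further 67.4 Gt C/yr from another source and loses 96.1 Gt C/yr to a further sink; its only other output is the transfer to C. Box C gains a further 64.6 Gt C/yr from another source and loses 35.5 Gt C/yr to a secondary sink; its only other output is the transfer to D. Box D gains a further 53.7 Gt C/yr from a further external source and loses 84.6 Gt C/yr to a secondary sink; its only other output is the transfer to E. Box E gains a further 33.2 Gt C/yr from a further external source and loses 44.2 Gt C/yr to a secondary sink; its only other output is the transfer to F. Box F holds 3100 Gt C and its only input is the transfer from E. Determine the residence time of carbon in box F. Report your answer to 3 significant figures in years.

35.3 yr

Box A: F(A→B) = (80.3 + 95.2) − 46.2 = 129.30 Gt C/yr.
Box B: F(B→C) = (129.30 + 67.4) − 96.1 = 100.60 Gt C/yr.
Box C: F(C→D) = (100.60 + 64.6) − 35.5 = 129.70 Gt C/yr.
Box D: F(D→E) = (129.70 + 53.7) − 84.6 = 98.800 Gt C/yr.
Box E: F(E→F) = (98.800 + 33.2) − 44.2 = 87.800 Gt C/yr.
Box F throughput = its input = 87.800 Gt C/yr; τ = 3100 / 87.800 = 35.31 yr.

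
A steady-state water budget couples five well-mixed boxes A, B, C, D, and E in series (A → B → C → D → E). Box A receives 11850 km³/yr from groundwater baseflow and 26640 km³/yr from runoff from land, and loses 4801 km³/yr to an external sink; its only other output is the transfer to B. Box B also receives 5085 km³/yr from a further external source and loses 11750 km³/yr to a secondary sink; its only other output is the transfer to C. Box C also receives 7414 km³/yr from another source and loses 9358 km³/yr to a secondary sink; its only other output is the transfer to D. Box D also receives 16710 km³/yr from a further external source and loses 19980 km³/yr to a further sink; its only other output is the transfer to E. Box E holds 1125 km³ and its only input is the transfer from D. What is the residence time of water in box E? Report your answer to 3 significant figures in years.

0.0516 yr

Box A: F(A→B) = (11850 + 26640) − 4801 = 33689 km³/yr.
Box B: F(B→C) = (33689 + 5085) − 11750 = 27024 km³/yr.
Box C: F(C→D) = (27024 + 7414) − 9358 = 25080 km³/yr.
Box D: F(D→E) = (25080 + 16710) − 19980 = 21810 km³/yr.
Box E throughput = its input = 21810 km³/yr; τ = 1125 / 21810 = 0.05158 yr.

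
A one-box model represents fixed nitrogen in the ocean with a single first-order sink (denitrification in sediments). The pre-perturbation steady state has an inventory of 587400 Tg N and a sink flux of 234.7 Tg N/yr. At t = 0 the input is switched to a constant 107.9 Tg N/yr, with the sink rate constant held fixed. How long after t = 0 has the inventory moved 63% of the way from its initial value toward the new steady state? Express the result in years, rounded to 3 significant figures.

2490 yr

τ = M₀/F₀ = 587400/234.7 = 2503 yr.
The remaining gap fraction is e^(−t/τ); 63% covered ⇒ e^(−t/τ) = 0.370.
t = −τ ln(0.370) = 2503 × 0.9943 = 2488 yr.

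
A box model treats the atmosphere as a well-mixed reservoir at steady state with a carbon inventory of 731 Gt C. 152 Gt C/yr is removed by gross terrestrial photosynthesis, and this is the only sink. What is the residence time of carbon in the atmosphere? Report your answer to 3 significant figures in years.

4.81 yr

τ = M / F = 731 / 152 = 4.809 yr.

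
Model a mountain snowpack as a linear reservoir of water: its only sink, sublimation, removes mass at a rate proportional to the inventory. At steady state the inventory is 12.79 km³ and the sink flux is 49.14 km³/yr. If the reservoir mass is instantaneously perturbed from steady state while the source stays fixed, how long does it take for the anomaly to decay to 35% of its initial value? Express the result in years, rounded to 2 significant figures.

For a linear reservoir the anomaly decays as exp(−t/τ) with τ = M/F = 12.79/49.14 = 0.2603 yr.
exp(−t/τ) = 0.35 ⇒ t = −τ ln(0.35) = 0.2603 × 1.050 = 0.2732 yr.

0.27 yr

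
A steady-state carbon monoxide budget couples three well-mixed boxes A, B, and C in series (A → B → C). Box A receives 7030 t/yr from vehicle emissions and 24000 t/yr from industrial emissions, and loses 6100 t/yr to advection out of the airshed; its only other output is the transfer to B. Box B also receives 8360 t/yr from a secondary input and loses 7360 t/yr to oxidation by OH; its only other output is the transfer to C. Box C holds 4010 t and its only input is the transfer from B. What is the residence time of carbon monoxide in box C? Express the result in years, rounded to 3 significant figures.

0.155 yr

Box A: F(A→B) = (7030 + 24000) − 6100 = 24930 t/yr.
Box B: F(B→C) = (24930 + 8360) − 7360 = 25930 t/yr.
Box C throughput = its input = 25930 t/yr; τ = 4010 / 25930 = 0.1546 yr.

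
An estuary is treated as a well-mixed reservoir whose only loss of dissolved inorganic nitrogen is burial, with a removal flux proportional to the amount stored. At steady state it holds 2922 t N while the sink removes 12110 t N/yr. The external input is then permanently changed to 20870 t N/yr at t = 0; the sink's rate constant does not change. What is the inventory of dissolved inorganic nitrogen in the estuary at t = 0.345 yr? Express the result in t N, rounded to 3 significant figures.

4530 t N

The sink rate constant is k = F₀/M₀ = 12110/2922 = 4.144 yr⁻¹.
Solving dM/dt = F₁ − kM with M(0) = M₀ gives M(t) = F₁/k + (M₀ − F₁/k)·e^(−kt).
F₁/k = 20870/4.144 = 5035.7 t N; kt = 4.144 × 0.345 = 1.430, e^(−kt) = 0.2394.
M(0.345) = 5035.7 + (2922 − 5035.7) × 0.2394 = 5035.7 − 505.9 = 4529.8 t N.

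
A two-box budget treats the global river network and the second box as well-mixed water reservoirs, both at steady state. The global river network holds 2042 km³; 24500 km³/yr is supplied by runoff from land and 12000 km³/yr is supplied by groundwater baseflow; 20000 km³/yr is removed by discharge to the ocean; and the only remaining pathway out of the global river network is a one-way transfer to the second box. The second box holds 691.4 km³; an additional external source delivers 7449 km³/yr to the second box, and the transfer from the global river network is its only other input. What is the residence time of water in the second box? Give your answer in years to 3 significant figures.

0.0289 yr

Balance the global river network: ΣF_in = 24500 + 12000 = 36500 km³/yr.
Transfer to the second box = ΣF_in − (20000) = 16500 km³/yr.
Total input to the second box = 16500 + 7449 = 23949 km³/yr; at steady state this equals its total output.
τ = M / F = 691.4 / 23949 = 0.02887 yr.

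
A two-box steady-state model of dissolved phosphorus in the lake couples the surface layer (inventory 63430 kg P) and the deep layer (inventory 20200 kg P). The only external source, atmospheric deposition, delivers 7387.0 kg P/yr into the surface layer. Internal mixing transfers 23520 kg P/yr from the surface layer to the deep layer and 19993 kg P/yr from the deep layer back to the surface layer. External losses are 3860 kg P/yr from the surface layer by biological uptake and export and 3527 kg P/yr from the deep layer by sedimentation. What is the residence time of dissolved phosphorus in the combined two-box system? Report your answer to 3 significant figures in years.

11.3 yr

Treat the two boxes together as one reservoir: the mixing fluxes between them are internal recycling, so τ = ΣM / Σ(external losses).
M_total = 63430 + 20200 = 83630 kg P.
ΣF_external_out = 3860 + 3527 = 7387.0 kg P/yr.
τ = M_total / ΣF_ext = 83630 / 7387.0 = 11.32 yr.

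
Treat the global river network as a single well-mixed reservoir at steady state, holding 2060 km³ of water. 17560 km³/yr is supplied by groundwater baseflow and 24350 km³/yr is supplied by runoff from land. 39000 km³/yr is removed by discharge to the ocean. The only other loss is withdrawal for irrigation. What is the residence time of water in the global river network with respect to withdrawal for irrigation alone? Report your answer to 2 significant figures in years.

0.71 yr

At steady state ΣF_in = ΣF_out.
ΣF_in = 17560 + 24350 = 41910 km³/yr.
Withdrawal for irrigation flux = ΣF_in − (39000) = 41910 − 39000 = 2910 km³/yr.
τ = M / F = 2060 / 2910 = 0.7079 yr.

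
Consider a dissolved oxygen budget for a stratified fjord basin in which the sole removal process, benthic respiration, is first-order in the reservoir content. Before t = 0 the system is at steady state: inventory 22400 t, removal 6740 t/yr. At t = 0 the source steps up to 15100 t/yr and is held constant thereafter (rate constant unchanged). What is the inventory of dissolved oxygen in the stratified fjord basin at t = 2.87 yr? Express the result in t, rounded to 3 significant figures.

38500 t

The sink rate constant is k = F₀/M₀ = 6740/22400 = 0.3009 yr⁻¹.
Solving dM/dt = F₁ − kM with M(0) = M₀ gives M(t) = F₁/k + (M₀ − F₁/k)·e^(−kt).
F₁/k = 15100/0.3009 = 50184 t; kt = 0.3009 × 2.87 = 0.8636, e^(−kt) = 0.4217.
M(2.87) = 50184 + (22400 − 50184) × 0.4217 = 50184 − 11720 = 38469 t.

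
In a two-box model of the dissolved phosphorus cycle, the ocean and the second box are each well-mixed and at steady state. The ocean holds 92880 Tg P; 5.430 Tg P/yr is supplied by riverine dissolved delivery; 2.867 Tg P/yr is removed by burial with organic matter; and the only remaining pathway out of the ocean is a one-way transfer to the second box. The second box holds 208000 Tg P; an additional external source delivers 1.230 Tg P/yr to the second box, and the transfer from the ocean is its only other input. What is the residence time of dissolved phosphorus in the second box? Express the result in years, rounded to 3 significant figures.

Balance the ocean: ΣF_in = 5.4300 Tg P/yr.
Transfer to the second box = ΣF_in − (2.867) = 2.5630 Tg P/yr.
Total input to the second box = 2.5630 + 1.230 = 3.7930 Tg P/yr; at steady state this equals its total output.
τ = M / F = 208000 / 3.7930 = 54840 yr.

54800 yr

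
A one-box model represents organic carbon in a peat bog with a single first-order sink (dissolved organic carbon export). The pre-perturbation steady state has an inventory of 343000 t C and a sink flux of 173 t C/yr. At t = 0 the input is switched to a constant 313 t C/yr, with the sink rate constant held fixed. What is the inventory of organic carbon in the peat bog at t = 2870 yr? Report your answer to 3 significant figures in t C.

τ = M₀/F₀ = 343000/173 = 1983 yr; rate constant k = 1/τ.
New steady state M_∞ = F₁/k = F₁·τ = 313 × 1983 = 620570 t C.
M(t) = M_∞ + (M₀ − M_∞)·e^(−t/τ); t/τ = 2870/1983 = 1.448, so e^(−t/τ) = 0.2351.
M(t) = 620570 − 277600 × 0.2351 = 555300 t C.

555000 t C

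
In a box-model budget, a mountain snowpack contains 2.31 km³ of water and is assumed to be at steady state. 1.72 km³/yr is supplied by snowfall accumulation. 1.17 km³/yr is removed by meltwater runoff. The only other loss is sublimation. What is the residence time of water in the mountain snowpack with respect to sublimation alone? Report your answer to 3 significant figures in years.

At steady state ΣF_in = ΣF_out.
ΣF_in = 1.7200 km³/yr.
Sublimation flux = ΣF_in − (1.17) = 1.7200 − 1.170 = 0.5500 km³/yr.
τ = M / F = 2.31 / 0.5500 = 4.200 yr.

4.20 yr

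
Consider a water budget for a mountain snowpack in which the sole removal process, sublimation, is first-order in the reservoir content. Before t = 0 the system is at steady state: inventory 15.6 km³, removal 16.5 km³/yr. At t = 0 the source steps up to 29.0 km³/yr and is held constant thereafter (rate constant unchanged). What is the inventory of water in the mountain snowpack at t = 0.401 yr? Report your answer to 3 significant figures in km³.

19.7 km³

The sink rate constant is k = F₀/M₀ = 16.5/15.6 = 1.058 yr⁻¹.
Solving dM/dt = F₁ − kM with M(0) = M₀ gives M(t) = F₁/k + (M₀ − F₁/k)·e^(−kt).
F₁/k = 29.0/1.058 = 27.418 km³; kt = 1.058 × 0.401 = 0.4241, e^(−kt) = 0.6543.
M(0.401) = 27.418 + (15.6 − 27.418) × 0.6543 = 27.418 − 7.733 = 19.685 km³.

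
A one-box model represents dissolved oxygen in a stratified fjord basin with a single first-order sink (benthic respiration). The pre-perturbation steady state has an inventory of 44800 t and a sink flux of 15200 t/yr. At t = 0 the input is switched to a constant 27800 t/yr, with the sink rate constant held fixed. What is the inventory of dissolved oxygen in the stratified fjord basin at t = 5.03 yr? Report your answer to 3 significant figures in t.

τ = M₀/F₀ = 44800/15200 = 2.947 yr; rate constant k = 1/τ.
New steady state M_∞ = F₁/k = F₁·τ = 27800 × 2.947 = 81937 t.
M(t) = M_∞ + (M₀ − M_∞)·e^(−t/τ); t/τ = 5.03/2.947 = 1.707, so e^(−t/τ) = 0.1815.
M(t) = 81937 − 37140 × 0.1815 = 75197 t.

75200 t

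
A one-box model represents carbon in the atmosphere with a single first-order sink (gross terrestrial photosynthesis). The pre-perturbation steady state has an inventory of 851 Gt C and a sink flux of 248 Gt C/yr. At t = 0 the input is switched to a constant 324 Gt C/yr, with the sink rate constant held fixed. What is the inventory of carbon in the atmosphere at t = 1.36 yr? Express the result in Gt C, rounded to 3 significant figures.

936 Gt C

The sink rate constant is k = F₀/M₀ = 248/851 = 0.2914 yr⁻¹.
Solving dM/dt = F₁ − kM with M(0) = M₀ gives M(t) = F₁/k + (M₀ − F₁/k)·e^(−kt).
F₁/k = 324/0.2914 = 1111.8 Gt C; kt = 0.2914 × 1.36 = 0.3963, e^(−kt) = 0.6728.
M(1.36) = 1111.8 + (851 − 1111.8) × 0.6728 = 1111.8 − 175.5 = 936.34 Gt C.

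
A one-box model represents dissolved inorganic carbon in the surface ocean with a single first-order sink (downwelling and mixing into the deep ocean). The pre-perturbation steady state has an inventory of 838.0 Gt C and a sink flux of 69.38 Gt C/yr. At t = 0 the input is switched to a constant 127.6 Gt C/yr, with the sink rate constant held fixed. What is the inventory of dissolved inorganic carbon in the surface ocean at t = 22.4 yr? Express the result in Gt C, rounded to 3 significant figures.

1430 Gt C

Residence time τ = M₀/F₀ = 12.08 yr. The eventual steady state is M_∞ = M₀·(F₁/F₀) = 838.0 × 127.6/69.38 = 1541.2 Gt C.
The anomaly ΔM(t) = M(t) − M_∞ decays as ΔM₀·e^(−t/τ) with ΔM₀ = 838.0 − 1541.2 = −703.2 Gt C.
At t = 22.4 yr, e^(−t/τ) = e^(−1.855) = 0.1565, so ΔM = −110.1 Gt C and M = 1541.2 − 110.1 = 1431.1 Gt C.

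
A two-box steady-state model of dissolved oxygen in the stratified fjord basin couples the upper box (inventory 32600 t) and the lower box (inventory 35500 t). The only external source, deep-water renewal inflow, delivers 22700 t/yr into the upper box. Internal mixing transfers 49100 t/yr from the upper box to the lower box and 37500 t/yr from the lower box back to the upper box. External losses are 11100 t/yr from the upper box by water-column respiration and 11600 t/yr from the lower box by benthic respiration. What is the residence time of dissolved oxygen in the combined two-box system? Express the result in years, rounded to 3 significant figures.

Treat the two boxes together as one reservoir: the mixing fluxes between them are internal recycling, so τ = ΣM / Σ(external losses).
M_total = 32600 + 35500 = 68100 t.
ΣF_external_out = 11100 + 11600 = 22700 t/yr.
τ = M_total / ΣF_ext = 68100 / 22700 = 3.000 yr.

3.00 yr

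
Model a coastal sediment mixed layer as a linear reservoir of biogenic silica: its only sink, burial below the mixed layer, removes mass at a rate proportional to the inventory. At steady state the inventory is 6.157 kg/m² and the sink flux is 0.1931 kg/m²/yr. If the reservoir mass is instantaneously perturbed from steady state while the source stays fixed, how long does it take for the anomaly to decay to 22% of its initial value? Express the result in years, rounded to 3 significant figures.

48.3 yr

For a linear reservoir the anomaly decays as exp(−t/τ) with τ = M/F = 6.157/0.1931 = 31.89 yr.
exp(−t/τ) = 0.22 ⇒ t = −τ ln(0.22) = 31.89 × 1.514 = 48.28 yr.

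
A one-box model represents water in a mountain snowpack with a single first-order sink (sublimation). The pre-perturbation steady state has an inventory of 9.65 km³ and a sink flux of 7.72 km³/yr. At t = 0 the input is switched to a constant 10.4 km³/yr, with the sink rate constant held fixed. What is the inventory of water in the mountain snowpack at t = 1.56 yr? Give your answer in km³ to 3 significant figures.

12.0 km³

τ = M₀/F₀ = 9.65/7.72 = 1.250 yr; rate constant k = 1/τ.
New steady state M_∞ = F₁/k = F₁·τ = 10.4 × 1.250 = 13.000 km³.
M(t) = M_∞ + (M₀ − M_∞)·e^(−t/τ); t/τ = 1.56/1.250 = 1.248, so e^(−t/τ) = 0.2871.
M(t) = 13.000 − 3.350 × 0.2871 = 12.038 km³.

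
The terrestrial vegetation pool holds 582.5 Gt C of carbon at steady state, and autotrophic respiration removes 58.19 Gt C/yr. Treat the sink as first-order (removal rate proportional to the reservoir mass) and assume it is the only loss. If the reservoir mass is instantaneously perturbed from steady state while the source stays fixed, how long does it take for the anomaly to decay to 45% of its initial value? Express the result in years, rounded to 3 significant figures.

For a linear reservoir the anomaly decays as exp(−t/τ) with τ = M/F = 582.5/58.19 = 10.01 yr.
exp(−t/τ) = 0.45 ⇒ t = −τ ln(0.45) = 10.01 × 0.7985 = 7.993 yr.

7.99 yr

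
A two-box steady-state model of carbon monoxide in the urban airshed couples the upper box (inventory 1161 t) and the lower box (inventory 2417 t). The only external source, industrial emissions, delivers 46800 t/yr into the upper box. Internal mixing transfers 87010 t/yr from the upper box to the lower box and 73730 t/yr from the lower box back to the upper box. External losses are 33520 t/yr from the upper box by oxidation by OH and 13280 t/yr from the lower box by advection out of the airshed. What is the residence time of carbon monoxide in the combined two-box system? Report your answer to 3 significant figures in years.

For the system as a whole, the A↔B exchange is internal and contributes nothing to the throughput; only the external sinks remove mass.
M_total = 1161 + 2417 = 3578.0 t.
ΣF_external_out = 33520 + 13280 = 46800 t/yr.
τ = M_total / ΣF_ext = 3578.0 / 46800 = 0.07645 yr.

0.0765 yr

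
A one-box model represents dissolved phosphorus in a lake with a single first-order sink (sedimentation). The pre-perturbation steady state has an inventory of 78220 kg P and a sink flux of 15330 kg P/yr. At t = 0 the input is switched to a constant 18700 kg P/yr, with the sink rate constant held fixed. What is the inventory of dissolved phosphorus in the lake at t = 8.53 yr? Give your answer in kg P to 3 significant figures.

92200 kg P

Residence time τ = M₀/F₀ = 5.102 yr. The eventual steady state is M_∞ = M₀·(F₁/F₀) = 78220 × 18700/15330 = 95415 kg P.
The anomaly ΔM(t) = M(t) − M_∞ decays as ΔM₀·e^(−t/τ) with ΔM₀ = 78220 − 95415 = −17200 kg P.
At t = 8.53 yr, e^(−t/τ) = e^(−1.672) = 0.1879, so ΔM = −3231 kg P and M = 95415 − 3231 = 92184 kg P.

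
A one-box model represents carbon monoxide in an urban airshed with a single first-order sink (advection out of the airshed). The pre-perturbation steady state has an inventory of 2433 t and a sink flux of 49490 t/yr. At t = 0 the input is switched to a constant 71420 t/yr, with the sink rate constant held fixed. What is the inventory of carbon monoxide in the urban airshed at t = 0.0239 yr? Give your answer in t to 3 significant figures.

2850 t

The sink rate constant is k = F₀/M₀ = 49490/2433 = 20.34 yr⁻¹.
Solving dM/dt = F₁ − kM with M(0) = M₀ gives M(t) = F₁/k + (M₀ − F₁/k)·e^(−kt).
F₁/k = 71420/20.34 = 3511.1 t; kt = 20.34 × 0.0239 = 0.4862, e^(−kt) = 0.6150.
M(0.0239) = 3511.1 + (2433 − 3511.1) × 0.6150 = 3511.1 − 663.0 = 2848.1 t.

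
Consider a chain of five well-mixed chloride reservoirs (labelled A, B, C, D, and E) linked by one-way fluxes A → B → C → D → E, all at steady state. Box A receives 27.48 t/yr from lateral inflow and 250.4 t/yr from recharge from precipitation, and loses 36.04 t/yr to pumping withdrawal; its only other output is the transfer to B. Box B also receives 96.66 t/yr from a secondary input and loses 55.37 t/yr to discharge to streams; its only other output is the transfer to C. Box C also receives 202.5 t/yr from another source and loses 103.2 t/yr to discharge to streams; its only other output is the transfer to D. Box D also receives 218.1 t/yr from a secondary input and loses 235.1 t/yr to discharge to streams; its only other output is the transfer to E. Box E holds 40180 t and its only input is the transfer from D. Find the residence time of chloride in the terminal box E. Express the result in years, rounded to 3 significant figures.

110 yr

Box A: F(A→B) = (27.48 + 250.4) − 36.04 = 241.84 t/yr.
Box B: F(B→C) = (241.84 + 96.66) − 55.37 = 283.13 t/yr.
Box C: F(C→D) = (283.13 + 202.5) − 103.2 = 382.43 t/yr.
Box D: F(D→E) = (382.43 + 218.1) − 235.1 = 365.43 t/yr.
Box E throughput = its input = 365.43 t/yr; τ = 40180 / 365.43 = 110.0 yr.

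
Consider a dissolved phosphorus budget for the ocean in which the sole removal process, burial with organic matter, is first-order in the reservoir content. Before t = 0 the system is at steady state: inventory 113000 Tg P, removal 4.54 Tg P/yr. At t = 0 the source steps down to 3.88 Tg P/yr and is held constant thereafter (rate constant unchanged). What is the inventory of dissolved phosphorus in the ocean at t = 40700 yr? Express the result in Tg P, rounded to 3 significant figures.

The sink rate constant is k = F₀/M₀ = 4.54/113000 = 4.018×10^-5 yr⁻¹.
Solving dM/dt = F₁ − kM with M(0) = M₀ gives M(t) = F₁/k + (M₀ − F₁/k)·e^(−kt).
F₁/k = 3.88/4.018×10^-5 = 96573 Tg P; kt = 4.018×10^-5 × 40700 = 1.635, e^(−kt) = 0.1949.
M(40700) = 96573 + (113000 − 96573) × 0.1949 = 96573 + 3202 = 99775 Tg P.

99800 Tg P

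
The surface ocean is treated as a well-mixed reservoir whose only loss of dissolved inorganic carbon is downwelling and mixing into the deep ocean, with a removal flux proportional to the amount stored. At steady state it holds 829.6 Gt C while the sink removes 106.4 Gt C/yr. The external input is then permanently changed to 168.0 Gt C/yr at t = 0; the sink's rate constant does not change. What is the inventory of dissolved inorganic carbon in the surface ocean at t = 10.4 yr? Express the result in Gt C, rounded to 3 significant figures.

1180 Gt C

The sink rate constant is k = F₀/M₀ = 106.4/829.6 = 0.1283 yr⁻¹.
Solving dM/dt = F₁ − kM with M(0) = M₀ gives M(t) = F₁/k + (M₀ − F₁/k)·e^(−kt).
F₁/k = 168.0/0.1283 = 1309.9 Gt C; kt = 0.1283 × 10.4 = 1.334, e^(−kt) = 0.2635.
M(10.4) = 1309.9 + (829.6 − 1309.9) × 0.2635 = 1309.9 − 126.5 = 1183.4 Gt C.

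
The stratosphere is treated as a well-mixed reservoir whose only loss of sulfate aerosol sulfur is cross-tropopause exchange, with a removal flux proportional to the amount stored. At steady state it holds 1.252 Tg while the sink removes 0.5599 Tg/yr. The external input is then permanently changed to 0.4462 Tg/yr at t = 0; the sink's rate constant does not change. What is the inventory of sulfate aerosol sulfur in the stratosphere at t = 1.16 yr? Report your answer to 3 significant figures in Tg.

Residence time τ = M₀/F₀ = 2.236 yr. The eventual steady state is M_∞ = M₀·(F₁/F₀) = 1.252 × 0.4462/0.5599 = 0.99775 Tg.
The anomaly ΔM(t) = M(t) − M_∞ decays as ΔM₀·e^(−t/τ) with ΔM₀ = 1.252 − 0.99775 = 0.2542 Tg.
At t = 1.16 yr, e^(−t/τ) = e^(−0.5188) = 0.5953, so ΔM = 0.1513 Tg and M = 0.99775 + 0.1513 = 1.1491 Tg.

1.15 Tg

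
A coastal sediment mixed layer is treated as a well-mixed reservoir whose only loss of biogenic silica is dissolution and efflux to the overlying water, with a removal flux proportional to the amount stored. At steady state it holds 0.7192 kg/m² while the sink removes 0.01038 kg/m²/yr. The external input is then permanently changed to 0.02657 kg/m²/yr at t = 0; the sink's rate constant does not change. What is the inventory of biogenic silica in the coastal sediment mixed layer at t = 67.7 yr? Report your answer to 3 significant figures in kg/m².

1.42 kg/m²

Residence time τ = M₀/F₀ = 69.29 yr. The eventual steady state is M_∞ = M₀·(F₁/F₀) = 0.7192 × 0.02657/0.01038 = 1.8410 kg/m².
The anomaly ΔM(t) = M(t) − M_∞ decays as ΔM₀·e^(−t/τ) with ΔM₀ = 0.7192 − 1.8410 = −1.122 kg/m².
At t = 67.7 yr, e^(−t/τ) = e^(−0.9771) = 0.3764, so ΔM = −0.4222 kg/m² and M = 1.8410 − 0.4222 = 1.4187 kg/m².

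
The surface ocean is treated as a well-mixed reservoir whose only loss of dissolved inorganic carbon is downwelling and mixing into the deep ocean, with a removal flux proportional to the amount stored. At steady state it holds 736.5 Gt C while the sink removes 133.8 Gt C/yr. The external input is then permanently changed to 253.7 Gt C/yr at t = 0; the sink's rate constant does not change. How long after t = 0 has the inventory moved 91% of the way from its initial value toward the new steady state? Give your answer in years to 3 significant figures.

τ = M₀/F₀ = 736.5/133.8 = 5.504 yr.
The remaining gap fraction is e^(−t/τ); 91% covered ⇒ e^(−t/τ) = 0.0900.
t = −τ ln(0.0900) = 5.504 × 2.408 = 13.25 yr.

13.3 yr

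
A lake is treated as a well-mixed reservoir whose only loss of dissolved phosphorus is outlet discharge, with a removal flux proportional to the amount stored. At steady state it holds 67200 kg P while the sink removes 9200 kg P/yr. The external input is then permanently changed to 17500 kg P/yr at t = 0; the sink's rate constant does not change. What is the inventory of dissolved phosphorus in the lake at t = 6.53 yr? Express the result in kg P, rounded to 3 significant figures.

τ = M₀/F₀ = 67200/9200 = 7.304 yr; rate constant k = 1/τ.
New steady state M_∞ = F₁/k = F₁·τ = 17500 × 7.304 = 127830 kg P.
M(t) = M_∞ + (M₀ − M_∞)·e^(−t/τ); t/τ = 6.53/7.304 = 0.8940, so e^(−t/τ) = 0.4090.
M(t) = 127830 − 60630 × 0.4090 = 103030 kg P.

103000 kg P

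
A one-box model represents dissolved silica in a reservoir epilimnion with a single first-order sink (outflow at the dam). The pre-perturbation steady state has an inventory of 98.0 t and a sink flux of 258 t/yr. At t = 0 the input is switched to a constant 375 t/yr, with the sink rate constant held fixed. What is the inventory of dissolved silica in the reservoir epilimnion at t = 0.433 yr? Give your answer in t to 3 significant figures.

128 t

Residence time τ = M₀/F₀ = 0.3798 yr. The eventual steady state is M_∞ = M₀·(F₁/F₀) = 98.0 × 375/258 = 142.44 t.
The anomaly ΔM(t) = M(t) − M_∞ decays as ΔM₀·e^(−t/τ) with ΔM₀ = 98.0 − 142.44 = −44.44 t.
At t = 0.433 yr, e^(−t/τ) = e^(−1.140) = 0.3198, so ΔM = −14.21 t and M = 142.44 − 14.21 = 128.23 t.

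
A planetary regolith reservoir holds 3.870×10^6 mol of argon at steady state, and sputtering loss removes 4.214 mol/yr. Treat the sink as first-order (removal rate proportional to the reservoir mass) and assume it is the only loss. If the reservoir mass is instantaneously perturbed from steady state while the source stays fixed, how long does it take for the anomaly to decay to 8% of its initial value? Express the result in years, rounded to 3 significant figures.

For a linear reservoir the anomaly decays as exp(−t/τ) with τ = M/F = 3.870×10^6/4.214 = 918400 yr.
exp(−t/τ) = 0.08 ⇒ t = −τ ln(0.08) = 918400 × 2.526 = 2.320×10^6 yr.

2.32×10^6 yr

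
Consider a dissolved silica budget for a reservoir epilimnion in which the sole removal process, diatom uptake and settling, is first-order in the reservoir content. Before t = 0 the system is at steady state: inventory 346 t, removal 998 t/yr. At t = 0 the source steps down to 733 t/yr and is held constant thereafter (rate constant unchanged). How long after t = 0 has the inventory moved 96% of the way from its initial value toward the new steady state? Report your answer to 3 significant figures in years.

τ = M₀/F₀ = 346/998 = 0.3467 yr.
The remaining gap fraction is e^(−t/τ); 96% covered ⇒ e^(−t/τ) = 0.0400.
t = −τ ln(0.0400) = 0.3467 × 3.219 = 1.116 yr.

1.12 yr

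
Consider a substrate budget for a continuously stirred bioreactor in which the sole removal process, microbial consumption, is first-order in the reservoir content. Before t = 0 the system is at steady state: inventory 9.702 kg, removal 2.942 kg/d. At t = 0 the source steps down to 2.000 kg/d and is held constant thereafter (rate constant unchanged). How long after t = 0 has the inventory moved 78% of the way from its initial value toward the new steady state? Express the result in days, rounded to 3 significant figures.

τ = M₀/F₀ = 9.702/2.942 = 3.298 d.
The remaining gap fraction is e^(−t/τ); 78% covered ⇒ e^(−t/τ) = 0.220.
t = −τ ln(0.220) = 3.298 × 1.514 = 4.993 d.

4.99 d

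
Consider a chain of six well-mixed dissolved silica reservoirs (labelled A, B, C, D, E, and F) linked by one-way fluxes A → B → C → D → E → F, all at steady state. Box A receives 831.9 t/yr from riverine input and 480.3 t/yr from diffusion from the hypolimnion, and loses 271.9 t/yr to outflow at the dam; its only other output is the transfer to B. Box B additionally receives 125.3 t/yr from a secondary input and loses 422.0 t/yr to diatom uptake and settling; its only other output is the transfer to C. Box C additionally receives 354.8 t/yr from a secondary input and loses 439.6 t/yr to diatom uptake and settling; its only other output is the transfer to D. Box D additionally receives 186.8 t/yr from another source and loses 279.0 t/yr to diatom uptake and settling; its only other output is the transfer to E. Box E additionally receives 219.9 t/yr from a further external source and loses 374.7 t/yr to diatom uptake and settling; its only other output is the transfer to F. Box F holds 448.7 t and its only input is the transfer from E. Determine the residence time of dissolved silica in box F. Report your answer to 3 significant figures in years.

Box A: F(A→B) = (831.9 + 480.3) − 271.9 = 1040.3 t/yr.
Box B: F(B→C) = (1040.3 + 125.3) − 422.0 = 743.60 t/yr.
Box C: F(C→D) = (743.60 + 354.8) − 439.6 = 658.80 t/yr.
Box D: F(D→E) = (658.80 + 186.8) − 279.0 = 566.60 t/yr.
Box E: F(E→F) = (566.60 + 219.9) − 374.7 = 411.80 t/yr.
Box F throughput = its input = 411.80 t/yr; τ = 448.7 / 411.80 = 1.090 yr.

1.09 yr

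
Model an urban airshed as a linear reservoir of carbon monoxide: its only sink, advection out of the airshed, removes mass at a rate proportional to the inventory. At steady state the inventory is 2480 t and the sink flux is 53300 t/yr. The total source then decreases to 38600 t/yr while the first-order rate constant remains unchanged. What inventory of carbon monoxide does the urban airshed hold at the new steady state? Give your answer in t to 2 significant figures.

1800 t

Rate constant k = F/M = 53300 / 2480 = 21.49 yr⁻¹.
At the new steady state, source = k·M_new ⇒ M_new = 38600 / 21.49 = 1796 t.
(Equivalently M_new = M × F_new/F_old = 2480 × 38600/53300.)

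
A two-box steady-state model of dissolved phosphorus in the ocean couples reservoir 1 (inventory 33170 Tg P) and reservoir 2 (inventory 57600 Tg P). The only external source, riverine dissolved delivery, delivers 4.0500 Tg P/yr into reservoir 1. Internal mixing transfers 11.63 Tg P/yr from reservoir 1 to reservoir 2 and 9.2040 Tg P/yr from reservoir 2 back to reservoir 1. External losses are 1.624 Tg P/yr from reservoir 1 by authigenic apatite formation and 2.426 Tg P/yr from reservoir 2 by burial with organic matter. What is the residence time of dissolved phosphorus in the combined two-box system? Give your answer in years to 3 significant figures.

22400 yr

Residence time in the combined system uses the total inventory and the total *external* removal — internal exchanges between the two boxes cancel.
M_total = 33170 + 57600 = 90770 Tg P.
ΣF_external_out = 1.624 + 2.426 = 4.0500 Tg P/yr.
τ = M_total / ΣF_ext = 90770 / 4.0500 = 22410 yr.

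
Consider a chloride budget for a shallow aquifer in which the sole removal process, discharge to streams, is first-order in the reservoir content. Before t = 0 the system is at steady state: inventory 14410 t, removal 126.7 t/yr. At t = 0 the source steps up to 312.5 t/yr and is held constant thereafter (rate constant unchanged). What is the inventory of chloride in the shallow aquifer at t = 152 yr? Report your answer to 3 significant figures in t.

30000 t

The sink rate constant is k = F₀/M₀ = 126.7/14410 = 0.008793 yr⁻¹.
Solving dM/dt = F₁ − kM with M(0) = M₀ gives M(t) = F₁/k + (M₀ − F₁/k)·e^(−kt).
F₁/k = 312.5/0.008793 = 35542 t; kt = 0.008793 × 152 = 1.336, e^(−kt) = 0.2628.
M(152) = 35542 + (14410 − 35542) × 0.2628 = 35542 − 5553 = 29989 t.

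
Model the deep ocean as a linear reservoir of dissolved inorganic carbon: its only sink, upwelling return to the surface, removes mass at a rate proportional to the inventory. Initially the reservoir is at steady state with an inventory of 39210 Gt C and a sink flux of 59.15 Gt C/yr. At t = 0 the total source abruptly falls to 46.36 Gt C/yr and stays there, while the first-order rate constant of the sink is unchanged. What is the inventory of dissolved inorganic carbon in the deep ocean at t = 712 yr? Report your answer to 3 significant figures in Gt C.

The sink rate constant is k = F₀/M₀ = 59.15/39210 = 0.001509 yr⁻¹.
Solving dM/dt = F₁ − kM with M(0) = M₀ gives M(t) = F₁/k + (M₀ − F₁/k)·e^(−kt).
F₁/k = 46.36/0.001509 = 30732 Gt C; kt = 0.001509 × 712 = 1.074, e^(−kt) = 0.3416.
M(712) = 30732 + (39210 − 30732) × 0.3416 = 30732 + 2896 = 33628 Gt C.

33600 Gt C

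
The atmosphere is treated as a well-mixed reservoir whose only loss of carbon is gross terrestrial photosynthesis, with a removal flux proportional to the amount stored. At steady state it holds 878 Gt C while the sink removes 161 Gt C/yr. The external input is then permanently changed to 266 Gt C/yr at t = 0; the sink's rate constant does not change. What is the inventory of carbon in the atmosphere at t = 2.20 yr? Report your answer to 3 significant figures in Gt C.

τ = M₀/F₀ = 878/161 = 5.453 yr; rate constant k = 1/τ.
New steady state M_∞ = F₁/k = F₁·τ = 266 × 5.453 = 1450.6 Gt C.
M(t) = M_∞ + (M₀ − M_∞)·e^(−t/τ); t/τ = 2.20/5.453 = 0.4034, so e^(−t/τ) = 0.6680.
M(t) = 1450.6 − 572.6 × 0.6680 = 1068.1 Gt C.

1070 Gt C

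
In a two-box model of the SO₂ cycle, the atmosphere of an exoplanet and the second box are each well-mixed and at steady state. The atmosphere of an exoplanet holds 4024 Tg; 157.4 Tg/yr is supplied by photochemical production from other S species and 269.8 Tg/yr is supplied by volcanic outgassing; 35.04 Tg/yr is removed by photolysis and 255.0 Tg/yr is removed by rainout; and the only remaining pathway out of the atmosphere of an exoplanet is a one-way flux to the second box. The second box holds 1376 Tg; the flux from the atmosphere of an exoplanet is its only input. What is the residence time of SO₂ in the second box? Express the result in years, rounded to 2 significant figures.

Balance the atmosphere of an exoplanet: ΣF_in = 157.4 + 269.8 = 427.20 Tg/yr.
Flux to the second box = ΣF_in − (35.04 + 255.0) = 137.16 Tg/yr.
At steady state the output of the second box equals its input, 137.16 Tg/yr.
τ = M / F = 1376 / 137.16 = 10.03 yr.

10 yr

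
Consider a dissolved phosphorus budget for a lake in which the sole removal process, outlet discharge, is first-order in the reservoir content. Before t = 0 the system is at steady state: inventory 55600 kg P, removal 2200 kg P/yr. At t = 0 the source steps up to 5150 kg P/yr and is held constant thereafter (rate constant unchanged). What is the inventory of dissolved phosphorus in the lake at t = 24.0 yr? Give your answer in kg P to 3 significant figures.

101000 kg P

The sink rate constant is k = F₀/M₀ = 2200/55600 = 0.03957 yr⁻¹.
Solving dM/dt = F₁ − kM with M(0) = M₀ gives M(t) = F₁/k + (M₀ − F₁/k)·e^(−kt).
F₁/k = 5150/0.03957 = 130150 kg P; kt = 0.03957 × 24.0 = 0.9496, e^(−kt) = 0.3869.
M(24.0) = 130150 + (55600 − 130150) × 0.3869 = 130150 − 28840 = 101310 kg P.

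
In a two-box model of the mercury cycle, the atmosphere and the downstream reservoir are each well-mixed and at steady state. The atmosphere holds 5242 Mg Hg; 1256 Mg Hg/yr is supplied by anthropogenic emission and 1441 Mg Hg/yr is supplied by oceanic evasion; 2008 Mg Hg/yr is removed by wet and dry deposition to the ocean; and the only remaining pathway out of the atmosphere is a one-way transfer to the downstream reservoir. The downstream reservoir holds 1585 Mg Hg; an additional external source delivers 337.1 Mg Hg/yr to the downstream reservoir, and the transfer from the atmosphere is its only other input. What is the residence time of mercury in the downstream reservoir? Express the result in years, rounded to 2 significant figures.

1.5 yr

Balance the atmosphere: ΣF_in = 1256 + 1441 = 2697.0 Mg Hg/yr.
Transfer to the downstream reservoir = ΣF_in − (2008) = 689.00 Mg Hg/yr.
Total input to the downstream reservoir = 689.00 + 337.1 = 1026.1 Mg Hg/yr; at steady state this equals its total output.
τ = M / F = 1585 / 1026.1 = 1.545 yr.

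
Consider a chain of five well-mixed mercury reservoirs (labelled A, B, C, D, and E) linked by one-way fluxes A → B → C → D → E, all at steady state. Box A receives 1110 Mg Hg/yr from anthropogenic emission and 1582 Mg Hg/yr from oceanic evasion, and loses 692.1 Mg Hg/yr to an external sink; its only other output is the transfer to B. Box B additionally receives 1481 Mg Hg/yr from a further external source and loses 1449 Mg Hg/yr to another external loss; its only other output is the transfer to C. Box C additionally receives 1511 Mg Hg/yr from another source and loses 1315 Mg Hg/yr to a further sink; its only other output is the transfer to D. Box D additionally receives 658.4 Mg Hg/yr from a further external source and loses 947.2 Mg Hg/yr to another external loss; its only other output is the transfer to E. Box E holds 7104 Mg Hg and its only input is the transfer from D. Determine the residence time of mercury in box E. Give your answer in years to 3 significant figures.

3.66 yr

Box A: F(A→B) = (1110 + 1582) − 692.1 = 1999.9 Mg Hg/yr.
Box B: F(B→C) = (1999.9 + 1481) − 1449 = 2031.9 Mg Hg/yr.
Box C: F(C→D) = (2031.9 + 1511) − 1315 = 2227.9 Mg Hg/yr.
Box D: F(D→E) = (2227.9 + 658.4) − 947.2 = 1939.1 Mg Hg/yr.
Box E throughput = its input = 1939.1 Mg Hg/yr; τ = 7104 / 1939.1 = 3.664 yr.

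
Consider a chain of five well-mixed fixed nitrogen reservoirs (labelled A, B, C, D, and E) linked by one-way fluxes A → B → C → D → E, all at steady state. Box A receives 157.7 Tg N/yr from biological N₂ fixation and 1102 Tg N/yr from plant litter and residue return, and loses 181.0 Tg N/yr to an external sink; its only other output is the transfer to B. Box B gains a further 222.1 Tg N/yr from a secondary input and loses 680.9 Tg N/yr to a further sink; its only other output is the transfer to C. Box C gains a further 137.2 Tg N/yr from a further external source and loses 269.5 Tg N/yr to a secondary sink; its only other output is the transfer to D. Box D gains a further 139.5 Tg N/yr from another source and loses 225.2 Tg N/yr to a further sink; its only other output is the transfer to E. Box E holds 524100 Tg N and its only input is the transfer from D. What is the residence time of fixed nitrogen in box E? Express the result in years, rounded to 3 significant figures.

1300 yr

Box A: F(A→B) = (157.7 + 1102) − 181.0 = 1078.7 Tg N/yr.
Box B: F(B→C) = (1078.7 + 222.1) − 680.9 = 619.90 Tg N/yr.
Box C: F(C→D) = (619.90 + 137.2) − 269.5 = 487.60 Tg N/yr.
Box D: F(D→E) = (487.60 + 139.5) − 225.2 = 401.90 Tg N/yr.
Box E throughput = its input = 401.90 Tg N/yr; τ = 524100 / 401.90 = 1304 yr.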